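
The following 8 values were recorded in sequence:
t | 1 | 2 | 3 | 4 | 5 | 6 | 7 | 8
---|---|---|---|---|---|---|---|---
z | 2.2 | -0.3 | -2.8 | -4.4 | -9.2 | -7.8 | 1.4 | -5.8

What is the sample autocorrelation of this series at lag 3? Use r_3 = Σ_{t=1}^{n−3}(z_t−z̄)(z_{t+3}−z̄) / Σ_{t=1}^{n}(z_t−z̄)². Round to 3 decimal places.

-0.134

Mean z̄ = (2.2 − 0.3 − 2.8 − 4.4 − 9.2 − 7.8 + 1.4 − 5.8)/8 = -3.3375
Deviations from mean: 5.5375, 3.0375, 0.5375, -1.0625, -5.8625, -4.4625, 4.7375, -2.4625
Σ(z_t−z̄)(z_{t+3}−z̄) = (-5.8836) + (-17.8073) + (-2.3986) + (-5.0336) + (14.4364) = -16.6867
Denominator Σ(z_t−z̄)² = 124.0988
r_3 = -16.6867 / 124.0988 = -0.134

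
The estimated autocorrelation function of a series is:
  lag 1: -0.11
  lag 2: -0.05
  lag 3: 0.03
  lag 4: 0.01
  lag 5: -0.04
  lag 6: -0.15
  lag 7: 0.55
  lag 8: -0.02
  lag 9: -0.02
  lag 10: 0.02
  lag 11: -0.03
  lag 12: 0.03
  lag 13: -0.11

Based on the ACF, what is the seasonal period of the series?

7

The largest autocorrelation is r_7 = 0.55; the remaining lags stay at or below 0.03.
The dominant spike at lag 7 indicates a seasonal period of 7.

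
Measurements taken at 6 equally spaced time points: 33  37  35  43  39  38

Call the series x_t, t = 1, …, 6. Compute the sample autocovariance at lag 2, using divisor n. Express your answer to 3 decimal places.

1.250

Mean x̄ = (33 + 37 + 35 + 43 + 39 + 38)/6 = 37.5000
Deviations: -4.5000, -0.5000, -2.5000, 5.5000, 1.5000, 0.5000
Σ_{t=1}^{4}(x_t−x̄)(x_{t+2}−x̄) = 7.5000
γ_2 = 7.5000 / 6 = 1.250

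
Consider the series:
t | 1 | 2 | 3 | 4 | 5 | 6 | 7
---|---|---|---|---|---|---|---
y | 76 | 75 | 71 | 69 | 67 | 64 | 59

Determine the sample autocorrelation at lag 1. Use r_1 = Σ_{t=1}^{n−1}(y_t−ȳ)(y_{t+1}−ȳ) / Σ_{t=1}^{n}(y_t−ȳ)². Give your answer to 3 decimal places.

Mean ȳ = (76 + 75 + 71 + 69 + 67 + 64 + 59)/7 = 68.7143
Σ(y_t−ȳ)(y_{t+1}−ȳ) = (45.7959) + (14.3673) + (0.6531) + (-0.4898) + (8.0816) + (45.7959) = 114.2041
Denominator Σ(y_t−ȳ)² = 217.4286
r_1 = 114.2041 / 217.4286 = 0.525

0.525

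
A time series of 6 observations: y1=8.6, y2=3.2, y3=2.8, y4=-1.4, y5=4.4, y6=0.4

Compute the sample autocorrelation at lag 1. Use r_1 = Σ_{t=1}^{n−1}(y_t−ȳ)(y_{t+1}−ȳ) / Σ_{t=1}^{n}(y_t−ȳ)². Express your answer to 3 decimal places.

-0.132

Mean ȳ = (8.6 + 3.2 + 2.8 − 1.4 + 4.4 + 0.4)/6 = 3.0000
Deviations from mean: 5.6000, 0.2000, -0.2000, -4.4000, 1.4000, -2.6000
Numerator Σ_{t=1}^{5}(y_t−ȳ)(y_{t+1}−ȳ) = -7.8400
Denominator Σ(y_t−ȳ)² = 59.5200
r_1 = -7.8400 / 59.5200 = -0.132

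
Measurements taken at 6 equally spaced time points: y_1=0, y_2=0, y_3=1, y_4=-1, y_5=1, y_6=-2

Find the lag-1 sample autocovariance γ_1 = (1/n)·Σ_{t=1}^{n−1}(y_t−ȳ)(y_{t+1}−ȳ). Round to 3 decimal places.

Mean ȳ = (0 + 0 + 1 − 1 + 1 − 2)/6 = -0.1667
Σ_{t=1}^{5}(y_t−ȳ)(y_{t+1}−ȳ) = -3.8611
γ_1 = -3.8611 / 6 = -0.644

-0.644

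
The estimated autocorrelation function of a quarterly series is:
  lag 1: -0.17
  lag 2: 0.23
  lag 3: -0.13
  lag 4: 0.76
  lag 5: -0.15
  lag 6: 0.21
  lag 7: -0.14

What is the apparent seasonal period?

4

The largest autocorrelation is r_4 = 0.76; the remaining lags stay at or below 0.23.
The dominant spike at lag 4 indicates a seasonal period of 4.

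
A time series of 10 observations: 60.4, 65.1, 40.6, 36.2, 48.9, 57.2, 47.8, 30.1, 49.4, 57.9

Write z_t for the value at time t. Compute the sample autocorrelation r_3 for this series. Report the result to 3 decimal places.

Mean z̄ = (60.4 + 65.1 + 40.6 + 36.2 + 48.9 + 57.2 + 47.8 + 30.1 + 49.4 + 57.9)/10 = 49.3600
Σ(z_t−z̄)(z_{t+3}−z̄) = (-145.2864) + (-7.2404) + (-68.6784) + (20.5296) + (8.8596) + (0.3136) + (-13.3224) = -204.8248
Denominator Σ(z_t−z̄)² = 1127.5440
r_3 = -204.8248 / 1127.5440 = -0.182

-0.182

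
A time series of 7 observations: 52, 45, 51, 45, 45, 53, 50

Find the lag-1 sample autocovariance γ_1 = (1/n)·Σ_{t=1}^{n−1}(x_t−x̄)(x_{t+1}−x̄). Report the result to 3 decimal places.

Mean x̄ = (52 + 45 + 51 + 45 + 45 + 53 + 50)/7 = 48.7143
Σ_{t=1}^{6}(x_t−x̄)(x_{t+1}−x̄) = -25.7959
γ_1 = -25.7959 / 7 = -3.685

-3.685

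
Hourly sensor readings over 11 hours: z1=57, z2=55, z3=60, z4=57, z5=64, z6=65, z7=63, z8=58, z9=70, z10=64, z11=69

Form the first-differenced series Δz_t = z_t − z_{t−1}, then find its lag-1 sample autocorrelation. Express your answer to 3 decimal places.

First differences Δz: -2, 5, -3, 7, 1, -2, -5, 12, -6, 5
Mean of differences = 1.2000
Numerator Σ(Δz_t−Δz̄)(Δz_{t+1}−Δz̄) = -205.2400
Denominator Σ(Δz_t−Δz̄)² = 307.6000
r_1(Δz) = -205.2400 / 307.6000 = -0.667

-0.667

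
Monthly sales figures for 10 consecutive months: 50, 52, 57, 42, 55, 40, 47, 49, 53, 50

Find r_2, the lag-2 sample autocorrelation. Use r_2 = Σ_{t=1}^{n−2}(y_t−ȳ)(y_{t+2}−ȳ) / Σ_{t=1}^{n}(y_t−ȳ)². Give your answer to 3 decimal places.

Mean ȳ = (50 + 52 + 57 + 42 + 55 + 40 + 47 + 49 + 53 + 50)/10 = 49.5000
Numerator Σ_{t=1}^{8}(y_t−ȳ)(y_{t+2}−ȳ) = 79.5000
Denominator Σ(y_t−ȳ)² = 258.5000
r_2 = 79.5000 / 258.5000 = 0.308

0.308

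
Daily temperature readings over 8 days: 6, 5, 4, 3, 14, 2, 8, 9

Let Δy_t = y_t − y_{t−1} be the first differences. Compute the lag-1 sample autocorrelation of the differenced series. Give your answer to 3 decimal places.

First differences Δy: -1, -1, -1, 11, -12, 6, 1
Mean of differences = 0.4286
Numerator Σ(Δy_t−Δȳ)(Δy_{t+1}−Δȳ) = -208.4694
Denominator Σ(Δy_t−Δȳ)² = 303.7143
r_1(Δy) = -208.4694 / 303.7143 = -0.686

-0.686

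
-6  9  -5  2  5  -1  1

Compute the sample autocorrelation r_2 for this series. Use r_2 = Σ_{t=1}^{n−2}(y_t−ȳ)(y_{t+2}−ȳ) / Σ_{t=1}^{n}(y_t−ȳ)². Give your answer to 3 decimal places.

Mean ȳ = (-6 + 9 − 5 + 2 + 5 − 1 + 1)/7 = 0.7143
Numerator Σ_{t=1}^{5}(y_t−ȳ)(y_{t+2}−ȳ) = 23.5510
Denominator Σ(y_t−ȳ)² = 169.4286
r_2 = 23.5510 / 169.4286 = 0.139

0.139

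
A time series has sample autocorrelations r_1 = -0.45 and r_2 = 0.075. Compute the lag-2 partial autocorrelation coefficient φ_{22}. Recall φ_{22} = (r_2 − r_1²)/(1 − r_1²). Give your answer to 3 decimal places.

φ_{22} = (r_2 − r_1²) / (1 − r_1²)
r_1² = (-0.45)² = 0.2025
Numerator = 0.075 − 0.2025 = -0.1275; denominator = 1 − 0.2025 = 0.7975
φ_{22} = -0.1275 / 0.7975 = -0.160

-0.160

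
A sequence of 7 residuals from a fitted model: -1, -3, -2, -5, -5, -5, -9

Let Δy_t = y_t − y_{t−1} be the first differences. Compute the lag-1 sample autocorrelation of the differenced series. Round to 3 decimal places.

First differences Δy: -2, 1, -3, 0, 0, -4
Mean of differences = -1.3333
Numerator Σ(Δy_t−Δȳ)(Δy_{t+1}−Δȳ) = -9.4444
Denominator Σ(Δy_t−Δȳ)² = 19.3333
r_1(Δy) = -9.4444 / 19.3333 = -0.489

-0.489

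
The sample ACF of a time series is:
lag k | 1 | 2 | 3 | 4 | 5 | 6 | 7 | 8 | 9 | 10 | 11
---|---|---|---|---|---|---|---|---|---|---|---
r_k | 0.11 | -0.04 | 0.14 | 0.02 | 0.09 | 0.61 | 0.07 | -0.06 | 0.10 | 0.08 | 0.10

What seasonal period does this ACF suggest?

6

The largest autocorrelation is r_6 = 0.61; the remaining lags stay at or below 0.14.
The dominant spike at lag 6 indicates a seasonal period of 6.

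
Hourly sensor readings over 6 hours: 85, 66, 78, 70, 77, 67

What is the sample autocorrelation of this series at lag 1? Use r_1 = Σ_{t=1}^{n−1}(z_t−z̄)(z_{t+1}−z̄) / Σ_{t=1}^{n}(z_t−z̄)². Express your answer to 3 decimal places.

-0.618

Mean z̄ = (85 + 66 + 78 + 70 + 77 + 67)/6 = 73.8333
Deviations from mean: 11.1667, -7.8333, 4.1667, -3.8333, 3.1667, -6.8333
Numerator Σ_{t=1}^{5}(z_t−z̄)(z_{t+1}−z̄) = -169.8611
Denominator Σ(z_t−z̄)² = 274.8333
r_1 = -169.8611 / 274.8333 = -0.618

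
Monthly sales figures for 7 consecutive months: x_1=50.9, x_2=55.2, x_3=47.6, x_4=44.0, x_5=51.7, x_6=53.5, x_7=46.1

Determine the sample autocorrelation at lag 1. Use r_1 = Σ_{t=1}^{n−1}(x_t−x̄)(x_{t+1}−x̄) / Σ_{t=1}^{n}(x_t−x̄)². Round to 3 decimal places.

-0.111

Mean x̄ = (50.9 + 55.2 + 47.6 + 44.0 + 51.7 + 53.5 + 46.1)/7 = 49.8571
Deviations from mean: 1.0429, 5.3429, -2.2571, -5.8571, 1.8429, 3.6429, -3.7571
Σ(x_t−x̄)(x_{t+1}−x̄) = (5.5718) + (-12.0596) + (13.2204) + (-10.7939) + (6.7133) + (-13.6867) = -11.0347
Denominator Σ(x_t−x̄)² = 99.8171
r_1 = -11.0347 / 99.8171 = -0.111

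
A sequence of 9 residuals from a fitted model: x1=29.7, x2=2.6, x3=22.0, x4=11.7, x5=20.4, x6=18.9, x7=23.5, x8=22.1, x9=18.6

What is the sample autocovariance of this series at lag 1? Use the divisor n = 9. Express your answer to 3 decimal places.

-27.408

Mean x̄ = (29.7 + 2.6 + 22.0 + 11.7 + 20.4 + 18.9 + 23.5 + 22.1 + 18.6)/9 = 18.8333
Σ_{t=1}^{8}(x_t−x̄)(x_{t+1}−x̄) = -246.6744
γ_1 = -246.6744 / 9 = -27.408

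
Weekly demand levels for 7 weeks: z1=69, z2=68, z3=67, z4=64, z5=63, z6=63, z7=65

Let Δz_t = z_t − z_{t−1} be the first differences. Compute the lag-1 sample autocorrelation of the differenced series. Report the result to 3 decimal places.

First differences Δz: -1, -1, -3, -1, 0, 2
Mean of differences = -0.6667
Numerator Σ(Δz_t−Δz̄)(Δz_{t+1}−Δz̄) = 3.2222
Denominator Σ(Δz_t−Δz̄)² = 13.3333
r_1(Δz) = 3.2222 / 13.3333 = 0.242

0.242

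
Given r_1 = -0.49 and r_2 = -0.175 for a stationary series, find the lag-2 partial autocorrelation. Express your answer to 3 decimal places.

φ_{22} = (r_2 − r_1²) / (1 − r_1²)
r_1² = (-0.49)² = 0.2401
Numerator = -0.175 − 0.2401 = -0.4151; denominator = 1 − 0.2401 = 0.7599
φ_{22} = -0.4151 / 0.7599 = -0.546

-0.546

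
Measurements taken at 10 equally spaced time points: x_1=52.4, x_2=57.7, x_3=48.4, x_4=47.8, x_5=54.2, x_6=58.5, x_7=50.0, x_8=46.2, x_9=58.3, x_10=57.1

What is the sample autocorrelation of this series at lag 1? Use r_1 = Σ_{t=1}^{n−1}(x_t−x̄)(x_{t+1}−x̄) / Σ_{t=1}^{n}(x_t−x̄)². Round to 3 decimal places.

-0.051

Mean x̄ = (52.4 + 57.7 + 48.4 + 47.8 + 54.2 + 58.5 + 50.0 + 46.2 + 58.3 + 57.1)/10 = 53.0600
Numerator Σ_{t=1}^{9}(x_t−x̄)(x_{t+1}−x̄) = -10.3996
Denominator Σ(x_t−x̄)² = 202.4440
r_1 = -10.3996 / 202.4440 = -0.051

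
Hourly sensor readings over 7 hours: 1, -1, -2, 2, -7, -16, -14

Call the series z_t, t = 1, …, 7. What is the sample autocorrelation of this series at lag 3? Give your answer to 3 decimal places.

-0.191

Mean z̄ = (1 − 1 − 2 + 2 − 7 − 16 − 14)/7 = -5.2857
Numerator Σ_{t=1}^{4}(z_t−z̄)(z_{t+3}−z̄) = -60.2449
Denominator Σ(z_t−z̄)² = 315.4286
r_3 = -60.2449 / 315.4286 = -0.191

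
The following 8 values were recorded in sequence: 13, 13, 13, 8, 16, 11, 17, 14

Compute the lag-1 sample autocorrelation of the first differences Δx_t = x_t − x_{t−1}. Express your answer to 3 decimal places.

-0.809

First differences Δx: 0, 0, -5, 8, -5, 6, -3
Mean of differences = 0.1429
Numerator Σ(Δx_t−Δx̄)(Δx_{t+1}−Δx̄) = -128.5918
Denominator Σ(Δx_t−Δx̄)² = 158.8571
r_1(Δx) = -128.5918 / 158.8571 = -0.809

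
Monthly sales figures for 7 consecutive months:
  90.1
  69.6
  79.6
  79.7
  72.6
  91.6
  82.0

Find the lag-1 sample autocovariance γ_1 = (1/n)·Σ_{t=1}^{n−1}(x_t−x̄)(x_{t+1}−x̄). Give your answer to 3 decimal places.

-22.372

Mean x̄ = (90.1 + 69.6 + 79.6 + 79.7 + 72.6 + 91.6 + 82.0)/7 = 80.7429
Σ_{t=1}^{6}(x_t−x̄)(x_{t+1}−x̄) = -156.6061
γ_1 = -156.6061 / 7 = -22.372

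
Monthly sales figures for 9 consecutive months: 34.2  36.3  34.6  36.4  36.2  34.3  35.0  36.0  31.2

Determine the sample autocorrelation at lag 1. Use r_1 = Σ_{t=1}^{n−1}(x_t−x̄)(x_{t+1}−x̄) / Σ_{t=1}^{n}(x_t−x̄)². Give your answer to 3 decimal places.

Mean x̄ = (34.2 + 36.3 + 34.6 + 36.4 + 36.2 + 34.3 + 35.0 + 36.0 + 31.2)/9 = 34.9111
Numerator Σ_{t=1}^{8}(x_t−x̄)(x_{t+1}−x̄) = -4.7501
Denominator Σ(x_t−x̄)² = 21.7489
r_1 = -4.7501 / 21.7489 = -0.218

-0.218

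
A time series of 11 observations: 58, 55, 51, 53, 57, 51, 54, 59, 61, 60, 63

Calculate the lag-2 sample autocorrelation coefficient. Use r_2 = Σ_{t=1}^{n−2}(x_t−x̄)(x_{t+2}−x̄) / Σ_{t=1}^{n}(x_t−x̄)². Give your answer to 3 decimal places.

Mean x̄ = (58 + 55 + 51 + 53 + 57 + 51 + 54 + 59 + 61 + 60 + 63)/11 = 56.5455
Numerator Σ_{t=1}^{9}(x_t−x̄)(x_{t+2}−x̄) = 25.6777
Denominator Σ(x_t−x̄)² = 164.7273
r_2 = 25.6777 / 164.7273 = 0.156

0.156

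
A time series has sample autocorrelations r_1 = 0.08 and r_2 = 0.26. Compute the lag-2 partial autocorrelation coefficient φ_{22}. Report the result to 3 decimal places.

0.255

φ_{22} = (r_2 − r_1²) / (1 − r_1²)
r_1² = (0.08)² = 0.0064
Numerator = 0.26 − 0.0064 = 0.2536; denominator = 1 − 0.0064 = 0.9936
φ_{22} = 0.2536 / 0.9936 = 0.255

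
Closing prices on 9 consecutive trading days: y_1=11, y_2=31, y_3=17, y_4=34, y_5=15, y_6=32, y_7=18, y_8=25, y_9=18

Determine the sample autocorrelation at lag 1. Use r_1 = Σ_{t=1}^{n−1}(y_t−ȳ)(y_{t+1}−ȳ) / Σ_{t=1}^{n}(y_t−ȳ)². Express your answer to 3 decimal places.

-0.764

Mean ȳ = (11 + 31 + 17 + 34 + 15 + 32 + 18 + 25 + 18)/9 = 22.3333
Numerator Σ_{t=1}^{8}(y_t−ȳ)(y_{t+1}−ȳ) = -428.1111
Denominator Σ(y_t−ȳ)² = 560.0000
r_1 = -428.1111 / 560.0000 = -0.764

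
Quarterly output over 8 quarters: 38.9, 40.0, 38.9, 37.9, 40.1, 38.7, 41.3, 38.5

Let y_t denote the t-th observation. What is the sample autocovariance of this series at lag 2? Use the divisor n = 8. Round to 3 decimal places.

Mean ȳ = (38.9 + 40.0 + 38.9 + 37.9 + 40.1 + 38.7 + 41.3 + 38.5)/8 = 39.2875
Σ_{t=1}^{6}(y_t−ȳ)(y_{t+2}−ȳ) = 1.7597
γ_2 = 1.7597 / 8 = 0.220

0.220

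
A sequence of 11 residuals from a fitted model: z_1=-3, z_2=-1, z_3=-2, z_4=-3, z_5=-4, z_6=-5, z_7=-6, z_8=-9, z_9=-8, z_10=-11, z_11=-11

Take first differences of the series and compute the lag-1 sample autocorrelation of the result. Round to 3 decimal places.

-0.446

First differences Δz: 2, -1, -1, -1, -1, -1, -3, 1, -3, 0
Mean of differences = -0.8000
Numerator Σ(Δz_t−Δz̄)(Δz_{t+1}−Δz̄) = -9.6400
Denominator Σ(Δz_t−Δz̄)² = 21.6000
r_1(Δz) = -9.6400 / 21.6000 = -0.446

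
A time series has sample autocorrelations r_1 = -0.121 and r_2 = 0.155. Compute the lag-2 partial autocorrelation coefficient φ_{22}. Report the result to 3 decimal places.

0.142

φ_{22} = (r_2 − r_1²) / (1 − r_1²)
r_1² = (-0.121)² = 0.014641
Numerator = 0.155 − 0.0146 = 0.1404; denominator = 1 − 0.0146 = 0.9854
φ_{22} = 0.1404 / 0.9854 = 0.142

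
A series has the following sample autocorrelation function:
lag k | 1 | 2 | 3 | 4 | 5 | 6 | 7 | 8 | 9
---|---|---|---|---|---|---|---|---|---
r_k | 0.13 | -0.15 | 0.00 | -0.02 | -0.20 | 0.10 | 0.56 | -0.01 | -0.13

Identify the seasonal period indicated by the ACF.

7

The largest autocorrelation is r_7 = 0.56; the remaining lags stay at or below 0.13.
The dominant spike at lag 7 indicates a seasonal period of 7.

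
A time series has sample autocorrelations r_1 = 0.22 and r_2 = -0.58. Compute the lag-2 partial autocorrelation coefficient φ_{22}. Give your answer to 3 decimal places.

φ_{22} = (r_2 − r_1²) / (1 − r_1²)
r_1² = (0.22)² = 0.0484
Numerator = -0.58 − 0.0484 = -0.6284; denominator = 1 − 0.0484 = 0.9516
φ_{22} = -0.6284 / 0.9516 = -0.660

-0.660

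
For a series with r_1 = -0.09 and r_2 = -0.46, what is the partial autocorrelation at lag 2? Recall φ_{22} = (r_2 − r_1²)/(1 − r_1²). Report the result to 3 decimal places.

φ_{22} = (r_2 − r_1²) / (1 − r_1²)
r_1² = (-0.09)² = 0.0081
Numerator = -0.46 − 0.0081 = -0.4681; denominator = 1 − 0.0081 = 0.9919
φ_{22} = -0.4681 / 0.9919 = -0.472

-0.472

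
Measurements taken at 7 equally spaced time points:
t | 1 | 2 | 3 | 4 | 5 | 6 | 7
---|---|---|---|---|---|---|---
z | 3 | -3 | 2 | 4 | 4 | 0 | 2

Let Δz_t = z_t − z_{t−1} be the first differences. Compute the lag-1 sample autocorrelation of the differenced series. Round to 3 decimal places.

First differences Δz: -6, 5, 2, 0, -4, 2
Mean of differences = -0.1667
Numerator Σ(Δz_t−Δz̄)(Δz_{t+1}−Δz̄) = -27.5278
Denominator Σ(Δz_t−Δz̄)² = 84.8333
r_1(Δz) = -27.5278 / 84.8333 = -0.324

-0.324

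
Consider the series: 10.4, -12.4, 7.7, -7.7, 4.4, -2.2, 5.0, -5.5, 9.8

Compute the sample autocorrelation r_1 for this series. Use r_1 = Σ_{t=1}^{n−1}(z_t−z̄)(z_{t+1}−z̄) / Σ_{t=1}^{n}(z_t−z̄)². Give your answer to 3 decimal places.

Mean z̄ = (10.4 − 12.4 + 7.7 − 7.7 + 4.4 − 2.2 + 5.0 − 5.5 + 9.8)/9 = 1.0556
Numerator Σ_{t=1}^{8}(z_t−z̄)(z_{t+1}−z̄) = -409.5098
Denominator Σ(z_t−z̄)² = 545.9622
r_1 = -409.5098 / 545.9622 = -0.750

-0.750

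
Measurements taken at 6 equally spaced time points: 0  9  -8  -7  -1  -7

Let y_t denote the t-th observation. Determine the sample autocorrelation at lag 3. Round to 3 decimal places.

0.145

Mean ȳ = (0 + 9 − 8 − 7 − 1 − 7)/6 = -2.3333
Σ(y_t−ȳ)(y_{t+3}−ȳ) = (-10.8889) + (15.1111) + (26.4444) = 30.6667
Denominator Σ(y_t−ȳ)² = 211.3333
r_3 = 30.6667 / 211.3333 = 0.145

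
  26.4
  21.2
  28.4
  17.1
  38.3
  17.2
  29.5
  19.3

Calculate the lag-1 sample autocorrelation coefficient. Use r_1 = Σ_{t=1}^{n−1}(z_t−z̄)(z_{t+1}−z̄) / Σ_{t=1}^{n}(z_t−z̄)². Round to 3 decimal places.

-0.827

Mean z̄ = (26.4 + 21.2 + 28.4 + 17.1 + 38.3 + 17.2 + 29.5 + 19.3)/8 = 24.6750
Σ(z_t−z̄)(z_{t+1}−z̄) = (-5.9944) + (-12.9444) + (-28.2169) + (-103.2094) + (-101.8469) + (-36.0669) + (-25.9344) = -314.2131
Denominator Σ(z_t−z̄)² = 379.9950
r_1 = -314.2131 / 379.9950 = -0.827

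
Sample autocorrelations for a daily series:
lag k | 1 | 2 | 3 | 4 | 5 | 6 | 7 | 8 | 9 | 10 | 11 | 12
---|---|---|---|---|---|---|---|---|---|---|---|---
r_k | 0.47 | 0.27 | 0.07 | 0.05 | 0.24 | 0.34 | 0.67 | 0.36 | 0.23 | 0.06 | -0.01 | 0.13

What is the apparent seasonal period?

The largest autocorrelation is r_7 = 0.67; the remaining lags stay at or below 0.47. The elevated value at lag 1 (0.47), dropping to 0.27 at lag 2, reflects decaying short-term dependence rather than seasonality.
The dominant spike at lag 7 indicates a seasonal period of 7.

7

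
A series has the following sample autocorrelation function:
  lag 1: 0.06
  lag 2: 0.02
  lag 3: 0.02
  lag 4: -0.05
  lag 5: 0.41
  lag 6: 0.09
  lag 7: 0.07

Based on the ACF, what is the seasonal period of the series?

The largest autocorrelation is r_5 = 0.41; the remaining lags stay at or below 0.09.
The dominant spike at lag 5 indicates a seasonal period of 5.

5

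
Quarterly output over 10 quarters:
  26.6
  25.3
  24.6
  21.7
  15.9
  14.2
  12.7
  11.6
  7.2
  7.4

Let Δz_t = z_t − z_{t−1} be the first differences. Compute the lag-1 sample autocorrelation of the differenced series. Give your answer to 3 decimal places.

-0.186

First differences Δz: -1.3, -0.7, -2.9, -5.8, -1.7, -1.5, -1.1, -4.4, 0.2
Mean of differences = -2.1333
Numerator Σ(Δz_t−Δz̄)(Δz_{t+1}−Δz̄) = -5.3844
Denominator Σ(Δz_t−Δz̄)² = 29.0200
r_1(Δz) = -5.3844 / 29.0200 = -0.186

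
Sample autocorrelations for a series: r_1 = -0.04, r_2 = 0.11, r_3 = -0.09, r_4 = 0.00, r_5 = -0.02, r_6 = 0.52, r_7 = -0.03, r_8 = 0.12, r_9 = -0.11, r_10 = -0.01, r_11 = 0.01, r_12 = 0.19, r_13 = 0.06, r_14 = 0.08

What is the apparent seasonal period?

The largest autocorrelation is r_6 = 0.52, with a weaker echo at lag 12 (0.19); the remaining lags stay at or below 0.12.
The dominant spike at lag 6 indicates a seasonal period of 6.

6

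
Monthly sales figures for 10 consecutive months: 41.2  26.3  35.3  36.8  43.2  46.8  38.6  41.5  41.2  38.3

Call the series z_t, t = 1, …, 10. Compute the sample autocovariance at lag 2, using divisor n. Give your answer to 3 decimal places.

Mean z̄ = (41.2 + 26.3 + 35.3 + 36.8 + 43.2 + 46.8 + 38.6 + 41.5 + 41.2 + 38.3)/10 = 38.9200
Σ_{t=1}^{8}(z_t−z̄)(z_{t+2}−z̄) = 2.9332
γ_2 = 2.9332 / 10 = 0.293

0.293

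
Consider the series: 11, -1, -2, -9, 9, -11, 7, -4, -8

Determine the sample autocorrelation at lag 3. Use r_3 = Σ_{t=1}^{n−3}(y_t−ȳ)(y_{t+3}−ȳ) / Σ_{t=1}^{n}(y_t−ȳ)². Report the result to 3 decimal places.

Mean ȳ = (11 − 1 − 2 − 9 + 9 − 11 + 7 − 4 − 8)/9 = -0.8889
Numerator Σ_{t=1}^{6}(y_t−ȳ)(y_{t+3}−ȳ) = -109.1481
Denominator Σ(y_t−ȳ)² = 530.8889
r_3 = -109.1481 / 530.8889 = -0.206

-0.206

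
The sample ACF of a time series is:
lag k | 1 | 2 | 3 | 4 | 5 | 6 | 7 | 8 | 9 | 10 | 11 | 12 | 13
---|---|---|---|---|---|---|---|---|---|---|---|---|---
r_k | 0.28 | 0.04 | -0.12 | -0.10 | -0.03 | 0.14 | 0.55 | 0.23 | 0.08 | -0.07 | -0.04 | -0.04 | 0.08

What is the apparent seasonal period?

7

The largest autocorrelation is r_7 = 0.55; the remaining lags stay at or below 0.28. The elevated value at lag 1 (0.28), dropping to 0.04 at lag 2, reflects decaying short-term dependence rather than seasonality.
The dominant spike at lag 7 indicates a seasonal period of 7.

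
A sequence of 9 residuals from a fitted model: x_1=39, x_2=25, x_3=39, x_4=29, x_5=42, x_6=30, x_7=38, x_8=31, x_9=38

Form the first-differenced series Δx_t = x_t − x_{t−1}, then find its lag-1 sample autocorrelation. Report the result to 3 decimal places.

First differences Δx: -14, 14, -10, 13, -12, 8, -7, 7
Mean of differences = -0.1250
Numerator Σ(Δx_t−Δx̄)(Δx_{t+1}−Δx̄) = -822.2656
Denominator Σ(Δx_t−Δx̄)² = 966.8750
r_1(Δx) = -822.2656 / 966.8750 = -0.850

-0.850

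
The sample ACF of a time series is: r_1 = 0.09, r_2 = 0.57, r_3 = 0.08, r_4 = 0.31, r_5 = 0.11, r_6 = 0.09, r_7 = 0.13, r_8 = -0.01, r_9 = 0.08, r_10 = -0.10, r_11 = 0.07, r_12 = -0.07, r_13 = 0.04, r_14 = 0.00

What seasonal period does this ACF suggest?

The largest autocorrelation is r_2 = 0.57, with a weaker echo at lag 4 (0.31); the remaining lags stay at or below 0.13.
The dominant spike at lag 2 indicates a seasonal period of 2.

2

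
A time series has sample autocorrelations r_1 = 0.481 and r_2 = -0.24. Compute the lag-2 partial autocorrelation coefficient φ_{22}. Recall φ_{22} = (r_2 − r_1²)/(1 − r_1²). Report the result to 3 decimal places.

φ_{22} = (r_2 − r_1²) / (1 − r_1²)
r_1² = (0.481)² = 0.231361
Numerator = -0.24 − 0.2314 = -0.4714; denominator = 1 − 0.2314 = 0.7686
φ_{22} = -0.4714 / 0.7686 = -0.613

-0.613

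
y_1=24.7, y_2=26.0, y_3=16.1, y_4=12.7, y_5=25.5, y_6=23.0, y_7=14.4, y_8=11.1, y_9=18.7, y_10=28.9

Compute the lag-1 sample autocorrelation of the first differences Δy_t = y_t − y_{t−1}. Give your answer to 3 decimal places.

First differences Δy: 1.3, -9.9, -3.4, 12.8, -2.5, -8.6, -3.3, 7.6, 10.2
Mean of differences = 0.4667
Numerator Σ(Δy_t−Δȳ)(Δy_{t+1}−Δȳ) = 50.7789
Denominator Σ(Δy_t−Δȳ)² = 526.0400
r_1(Δy) = 50.7789 / 526.0400 = 0.097

0.097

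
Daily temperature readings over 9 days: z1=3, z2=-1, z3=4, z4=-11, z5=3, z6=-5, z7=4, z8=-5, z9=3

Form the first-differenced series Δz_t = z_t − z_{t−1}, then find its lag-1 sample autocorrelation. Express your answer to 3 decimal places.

-0.854

First differences Δz: -4, 5, -15, 14, -8, 9, -9, 8
Mean of differences = 0.0000
Numerator Σ(Δz_t−Δz̄)(Δz_{t+1}−Δz̄) = -642.0000
Denominator Σ(Δz_t−Δz̄)² = 752.0000
r_1(Δz) = -642.0000 / 752.0000 = -0.854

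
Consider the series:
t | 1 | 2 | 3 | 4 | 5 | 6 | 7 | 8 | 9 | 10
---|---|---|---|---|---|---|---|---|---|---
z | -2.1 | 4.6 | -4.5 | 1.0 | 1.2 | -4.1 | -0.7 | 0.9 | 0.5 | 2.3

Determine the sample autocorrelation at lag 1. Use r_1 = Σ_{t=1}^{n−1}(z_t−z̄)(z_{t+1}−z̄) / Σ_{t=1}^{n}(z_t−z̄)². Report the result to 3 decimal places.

Mean z̄ = (-2.1 + 4.6 − 4.5 + 1.0 + 1.2 − 4.1 − 0.7 + 0.9 + 0.5 + 2.3)/10 = -0.0900
Numerator Σ_{t=1}^{9}(z_t−z̄)(z_{t+1}−z̄) = -34.8471
Denominator Σ(z_t−z̄)² = 71.8290
r_1 = -34.8471 / 71.8290 = -0.485

-0.485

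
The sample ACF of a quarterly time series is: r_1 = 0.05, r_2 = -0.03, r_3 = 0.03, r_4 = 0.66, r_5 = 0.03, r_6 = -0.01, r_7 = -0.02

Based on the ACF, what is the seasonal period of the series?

The largest autocorrelation is r_4 = 0.66; the remaining lags stay at or below 0.05.
The dominant spike at lag 4 indicates a seasonal period of 4.

4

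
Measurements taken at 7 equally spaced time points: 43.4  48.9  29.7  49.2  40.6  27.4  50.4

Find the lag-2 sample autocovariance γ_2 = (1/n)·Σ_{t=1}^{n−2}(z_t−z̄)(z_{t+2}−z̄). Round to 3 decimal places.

Mean z̄ = (43.4 + 48.9 + 29.7 + 49.2 + 40.6 + 27.4 + 50.4)/7 = 41.3714
Deviations: 2.0286, 7.5286, -11.6714, 7.8286, -0.7714, -13.9714, 9.0286
Σ_{t=1}^{5}(z_t−z̄)(z_{t+2}−z̄) = -72.0759
γ_2 = -72.0759 / 7 = -10.297

-10.297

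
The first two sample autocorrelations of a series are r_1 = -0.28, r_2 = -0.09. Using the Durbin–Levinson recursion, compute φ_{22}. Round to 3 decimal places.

φ_{22} = (r_2 − r_1²) / (1 − r_1²)
r_1² = (-0.28)² = 0.0784
Numerator = -0.09 − 0.0784 = -0.1684; denominator = 1 − 0.0784 = 0.9216
φ_{22} = -0.1684 / 0.9216 = -0.183

-0.183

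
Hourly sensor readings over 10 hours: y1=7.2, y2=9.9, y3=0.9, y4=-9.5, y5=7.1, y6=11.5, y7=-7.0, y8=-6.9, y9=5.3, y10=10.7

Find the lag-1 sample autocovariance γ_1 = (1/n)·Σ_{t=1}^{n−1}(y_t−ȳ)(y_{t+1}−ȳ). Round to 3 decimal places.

3.226

Mean ȳ = (7.2 + 9.9 + 0.9 − 9.5 + 7.1 + 11.5 − 7.0 − 6.9 + 5.3 + 10.7)/10 = 2.9200
Σ_{t=1}^{9}(y_t−ȳ)(y_{t+1}−ȳ) = 32.2576
γ_1 = 32.2576 / 10 = 3.226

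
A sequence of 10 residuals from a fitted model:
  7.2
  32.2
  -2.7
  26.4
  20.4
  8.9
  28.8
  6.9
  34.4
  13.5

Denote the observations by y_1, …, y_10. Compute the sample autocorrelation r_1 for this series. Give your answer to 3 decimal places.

Mean ȳ = (7.2 + 32.2 − 2.7 + 26.4 + 20.4 + 8.9 + 28.8 + 6.9 + 34.4 + 13.5)/10 = 17.6000
Numerator Σ_{t=1}^{9}(y_t−ȳ)(y_{t+1}−ȳ) = -1092.5000
Denominator Σ(y_t−ȳ)² = 1433.3600
r_1 = -1092.5000 / 1433.3600 = -0.762

-0.762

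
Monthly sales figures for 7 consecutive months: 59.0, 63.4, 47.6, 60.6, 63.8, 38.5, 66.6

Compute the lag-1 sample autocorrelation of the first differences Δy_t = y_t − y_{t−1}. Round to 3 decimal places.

First differences Δy: 4.4, -15.8, 13.0, 3.2, -25.3, 28.1
Mean of differences = 1.2667
Numerator Σ(Δy_t−Δȳ)(Δy_{t+1}−Δȳ) = -995.2744
Denominator Σ(Δy_t−Δȳ)² = 1868.3133
r_1(Δy) = -995.2744 / 1868.3133 = -0.533

-0.533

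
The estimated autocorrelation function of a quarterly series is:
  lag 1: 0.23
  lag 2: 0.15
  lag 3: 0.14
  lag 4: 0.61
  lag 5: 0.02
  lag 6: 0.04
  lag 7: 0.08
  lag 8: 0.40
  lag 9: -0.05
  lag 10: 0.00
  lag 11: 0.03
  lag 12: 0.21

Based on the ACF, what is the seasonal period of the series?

4

The largest autocorrelation is r_4 = 0.61, with a weaker echo at lag 8 (0.40); the remaining lags stay at or below 0.23. The elevated value at lag 1 (0.23), dropping to 0.15 at lag 2, reflects decaying short-term dependence rather than seasonality.
The dominant spike at lag 4 indicates a seasonal period of 4.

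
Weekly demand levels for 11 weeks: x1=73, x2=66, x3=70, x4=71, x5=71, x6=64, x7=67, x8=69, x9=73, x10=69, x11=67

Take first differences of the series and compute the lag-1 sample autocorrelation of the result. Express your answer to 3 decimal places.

-0.234

First differences Δx: -7, 4, 1, 0, -7, 3, 2, 4, -4, -2
Mean of differences = -0.6000
Numerator Σ(Δx_t−Δx̄)(Δx_{t+1}−Δx̄) = -37.5600
Denominator Σ(Δx_t−Δx̄)² = 160.4000
r_1(Δx) = -37.5600 / 160.4000 = -0.234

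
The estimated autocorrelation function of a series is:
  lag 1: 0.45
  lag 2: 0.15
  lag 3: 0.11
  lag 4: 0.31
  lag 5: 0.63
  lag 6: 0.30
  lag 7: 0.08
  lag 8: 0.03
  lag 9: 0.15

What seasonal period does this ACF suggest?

The largest autocorrelation is r_5 = 0.63; the remaining lags stay at or below 0.45. The elevated value at lag 1 (0.45), dropping to 0.15 at lag 2, reflects decaying short-term dependence rather than seasonality.
The dominant spike at lag 5 indicates a seasonal period of 5.

5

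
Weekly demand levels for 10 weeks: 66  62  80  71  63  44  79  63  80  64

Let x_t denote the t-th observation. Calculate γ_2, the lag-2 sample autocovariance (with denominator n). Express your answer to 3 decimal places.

3.532

Mean x̄ = (66 + 62 + 80 + 71 + 63 + 44 + 79 + 63 + 80 + 64)/10 = 67.2000
Σ_{t=1}^{8}(x_t−x̄)(x_{t+2}−x̄) = 35.3200
γ_2 = 35.3200 / 10 = 3.532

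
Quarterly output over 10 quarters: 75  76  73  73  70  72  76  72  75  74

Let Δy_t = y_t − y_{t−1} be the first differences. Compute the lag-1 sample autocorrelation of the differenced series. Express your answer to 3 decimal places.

First differences Δy: 1, -3, 0, -3, 2, 4, -4, 3, -1
Mean of differences = -0.1111
Numerator Σ(Δy_t−Δȳ)(Δy_{t+1}−Δȳ) = -32.1235
Denominator Σ(Δy_t−Δȳ)² = 64.8889
r_1(Δy) = -32.1235 / 64.8889 = -0.495

-0.495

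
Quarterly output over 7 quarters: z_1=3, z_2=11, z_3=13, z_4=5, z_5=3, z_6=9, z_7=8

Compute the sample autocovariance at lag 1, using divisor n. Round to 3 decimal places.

Mean z̄ = (3 + 11 + 13 + 5 + 3 + 9 + 8)/7 = 7.4286
Σ_{t=1}^{6}(z_t−z̄)(z_{t+1}−z̄) = -4.7551
γ_1 = -4.7551 / 7 = -0.679

-0.679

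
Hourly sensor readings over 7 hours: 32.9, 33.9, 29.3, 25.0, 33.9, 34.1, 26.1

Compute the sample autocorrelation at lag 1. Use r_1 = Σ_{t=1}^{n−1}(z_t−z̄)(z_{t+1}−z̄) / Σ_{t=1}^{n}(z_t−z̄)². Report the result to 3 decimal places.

Mean z̄ = (32.9 + 33.9 + 29.3 + 25.0 + 33.9 + 34.1 + 26.1)/7 = 30.7429
Deviations from mean: 2.1571, 3.1571, -1.4429, -5.7429, 3.1571, 3.3571, -4.6429
Σ(z_t−z̄)(z_{t+1}−z̄) = (6.8104) + (-4.5553) + (8.2861) + (-18.1310) + (10.5990) + (-15.5867) = -12.5776
Denominator Σ(z_t−z̄)² = 92.4771
r_1 = -12.5776 / 92.4771 = -0.136

-0.136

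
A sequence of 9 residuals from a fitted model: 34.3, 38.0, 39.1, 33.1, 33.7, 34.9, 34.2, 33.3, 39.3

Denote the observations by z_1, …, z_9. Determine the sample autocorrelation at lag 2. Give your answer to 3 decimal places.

-0.324

Mean z̄ = (34.3 + 38.0 + 39.1 + 33.1 + 33.7 + 34.9 + 34.2 + 33.3 + 39.3)/9 = 35.5444
Numerator Σ_{t=1}^{7}(z_t−z̄)(z_{t+2}−z̄) = -16.5328
Denominator Σ(z_t−z̄)² = 50.9622
r_2 = -16.5328 / 50.9622 = -0.324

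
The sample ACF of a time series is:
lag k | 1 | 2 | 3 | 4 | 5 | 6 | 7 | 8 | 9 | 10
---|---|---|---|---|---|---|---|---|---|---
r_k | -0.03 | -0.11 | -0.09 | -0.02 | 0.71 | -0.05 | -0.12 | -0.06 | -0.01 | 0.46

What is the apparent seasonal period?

5

The largest autocorrelation is r_5 = 0.71, with a weaker echo at lag 10 (0.46); the remaining lags stay at or below -0.01.
The dominant spike at lag 5 indicates a seasonal period of 5.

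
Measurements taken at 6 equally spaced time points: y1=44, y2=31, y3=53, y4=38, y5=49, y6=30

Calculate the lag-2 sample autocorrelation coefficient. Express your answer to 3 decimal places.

0.440

Mean ȳ = (44 + 31 + 53 + 38 + 49 + 30)/6 = 40.8333
Deviations from mean: 3.1667, -9.8333, 12.1667, -2.8333, 8.1667, -10.8333
Σ(y_t−ȳ)(y_{t+2}−ȳ) = (38.5278) + (27.8611) + (99.3611) + (30.6944) = 196.4444
Denominator Σ(y_t−ȳ)² = 446.8333
r_2 = 196.4444 / 446.8333 = 0.440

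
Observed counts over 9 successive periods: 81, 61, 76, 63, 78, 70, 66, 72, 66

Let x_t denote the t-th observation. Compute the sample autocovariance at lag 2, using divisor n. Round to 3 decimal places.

17.753

Mean x̄ = (81 + 61 + 76 + 63 + 78 + 70 + 66 + 72 + 66)/9 = 70.3333
Σ_{t=1}^{7}(x_t−x̄)(x_{t+2}−x̄) = 159.7778
γ_2 = 159.7778 / 9 = 17.753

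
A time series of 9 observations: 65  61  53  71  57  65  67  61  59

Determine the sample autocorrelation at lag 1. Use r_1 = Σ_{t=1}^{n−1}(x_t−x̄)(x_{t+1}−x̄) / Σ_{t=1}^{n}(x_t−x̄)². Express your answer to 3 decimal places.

-0.507

Mean x̄ = (65 + 61 + 53 + 71 + 57 + 65 + 67 + 61 + 59)/9 = 62.1111
Numerator Σ_{t=1}^{8}(x_t−x̄)(x_{t+1}−x̄) = -122.1235
Denominator Σ(x_t−x̄)² = 240.8889
r_1 = -122.1235 / 240.8889 = -0.507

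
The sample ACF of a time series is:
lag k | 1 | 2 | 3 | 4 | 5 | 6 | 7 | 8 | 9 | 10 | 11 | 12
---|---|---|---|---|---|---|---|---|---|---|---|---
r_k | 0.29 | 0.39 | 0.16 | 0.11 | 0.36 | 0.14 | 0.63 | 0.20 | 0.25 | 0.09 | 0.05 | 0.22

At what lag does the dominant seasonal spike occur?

The largest autocorrelation is r_7 = 0.63; the remaining lags stay at or below 0.39.
The dominant spike at lag 7 indicates a seasonal period of 7.

7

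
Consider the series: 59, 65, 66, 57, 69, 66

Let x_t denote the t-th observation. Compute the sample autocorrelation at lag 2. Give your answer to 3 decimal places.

Mean x̄ = (59 + 65 + 66 + 57 + 69 + 66)/6 = 63.6667
Deviations from mean: -4.6667, 1.3333, 2.3333, -6.6667, 5.3333, 2.3333
Σ(x_t−x̄)(x_{t+2}−x̄) = (-10.8889) + (-8.8889) + (12.4444) + (-15.5556) = -22.8889
Denominator Σ(x_t−x̄)² = 107.3333
r_2 = -22.8889 / 107.3333 = -0.213

-0.213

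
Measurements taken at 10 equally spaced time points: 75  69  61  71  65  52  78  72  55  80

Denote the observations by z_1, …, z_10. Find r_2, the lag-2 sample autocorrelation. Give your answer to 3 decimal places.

Mean z̄ = (75 + 69 + 61 + 71 + 65 + 52 + 78 + 72 + 55 + 80)/10 = 67.8000
Numerator Σ_{t=1}^{8}(z_t−z̄)(z_{t+2}−z̄) = -250.8800
Denominator Σ(z_t−z̄)² = 801.6000
r_2 = -250.8800 / 801.6000 = -0.313

-0.313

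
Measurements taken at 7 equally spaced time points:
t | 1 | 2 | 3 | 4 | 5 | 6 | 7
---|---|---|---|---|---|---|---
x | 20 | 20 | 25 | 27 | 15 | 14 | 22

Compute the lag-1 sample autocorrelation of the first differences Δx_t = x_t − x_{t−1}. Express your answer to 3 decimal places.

First differences Δx: 0, 5, 2, -12, -1, 8
Mean of differences = 0.3333
Numerator Σ(Δx_t−Δx̄)(Δx_{t+1}−Δx̄) = -8.1111
Denominator Σ(Δx_t−Δx̄)² = 237.3333
r_1(Δx) = -8.1111 / 237.3333 = -0.034

-0.034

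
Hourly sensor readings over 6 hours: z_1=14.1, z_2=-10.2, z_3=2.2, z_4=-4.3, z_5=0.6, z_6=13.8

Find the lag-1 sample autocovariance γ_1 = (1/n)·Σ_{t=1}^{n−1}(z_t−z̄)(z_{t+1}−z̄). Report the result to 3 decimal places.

Mean z̄ = (14.1 − 10.2 + 2.2 − 4.3 + 0.6 + 13.8)/6 = 2.7000
Deviations: 11.4000, -12.9000, -0.5000, -7.0000, -2.1000, 11.1000
Σ_{t=1}^{5}(z_t−z̄)(z_{t+1}−z̄) = -145.7200
γ_1 = -145.7200 / 6 = -24.287

-24.287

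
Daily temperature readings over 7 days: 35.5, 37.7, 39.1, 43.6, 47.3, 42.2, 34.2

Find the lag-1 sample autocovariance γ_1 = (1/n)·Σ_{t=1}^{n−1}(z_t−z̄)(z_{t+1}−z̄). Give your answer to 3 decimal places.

Mean z̄ = (35.5 + 37.7 + 39.1 + 43.6 + 47.3 + 42.2 + 34.2)/7 = 39.9429
Deviations: -4.4429, -2.2429, -0.8429, 3.6571, 7.3571, 2.2571, -5.7429
Σ_{t=1}^{6}(z_t−z̄)(z_{t+1}−z̄) = 39.3224
γ_1 = 39.3224 / 7 = 5.617

5.617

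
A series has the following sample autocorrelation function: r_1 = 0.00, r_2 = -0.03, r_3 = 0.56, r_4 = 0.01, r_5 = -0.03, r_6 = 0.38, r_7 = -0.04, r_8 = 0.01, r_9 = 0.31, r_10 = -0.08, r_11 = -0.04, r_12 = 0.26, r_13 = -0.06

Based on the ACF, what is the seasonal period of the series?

3

The largest autocorrelation is r_3 = 0.56, with weaker echoes at lags 6 (0.38), 9 (0.31) and 12 (0.26); the remaining lags stay at or below 0.01.
The dominant spike at lag 3 indicates a seasonal period of 3.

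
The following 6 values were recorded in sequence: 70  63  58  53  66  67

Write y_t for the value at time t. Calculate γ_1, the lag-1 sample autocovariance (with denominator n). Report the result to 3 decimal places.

Mean ȳ = (70 + 63 + 58 + 53 + 66 + 67)/6 = 62.8333
Deviations: 7.1667, 0.1667, -4.8333, -9.8333, 3.1667, 4.1667
Σ_{t=1}^{5}(y_t−ȳ)(y_{t+1}−ȳ) = 29.9722
γ_1 = 29.9722 / 6 = 4.995

4.995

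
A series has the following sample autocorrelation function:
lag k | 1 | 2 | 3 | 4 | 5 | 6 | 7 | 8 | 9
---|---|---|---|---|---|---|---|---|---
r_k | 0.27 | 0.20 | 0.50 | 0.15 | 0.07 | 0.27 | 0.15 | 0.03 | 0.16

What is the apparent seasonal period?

3

The largest autocorrelation is r_3 = 0.50; the remaining lags stay at or below 0.27. The elevated value at lag 1 (0.27), dropping to 0.20 at lag 2, reflects decaying short-term dependence rather than seasonality.
The dominant spike at lag 3 indicates a seasonal period of 3.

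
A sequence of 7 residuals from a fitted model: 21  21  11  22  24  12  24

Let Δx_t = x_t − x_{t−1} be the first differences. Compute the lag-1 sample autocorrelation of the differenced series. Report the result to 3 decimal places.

-0.492

First differences Δx: 0, -10, 11, 2, -12, 12
Mean of differences = 0.5000
Numerator Σ(Δx_t−Δx̄)(Δx_{t+1}−Δx̄) = -251.7500
Denominator Σ(Δx_t−Δx̄)² = 511.5000
r_1(Δx) = -251.7500 / 511.5000 = -0.492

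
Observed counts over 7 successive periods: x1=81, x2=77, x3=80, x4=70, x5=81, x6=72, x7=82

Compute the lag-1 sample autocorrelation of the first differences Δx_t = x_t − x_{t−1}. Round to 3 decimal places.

First differences Δx: -4, 3, -10, 11, -9, 10
Mean of differences = 0.1667
Numerator Σ(Δx_t−Δx̄)(Δx_{t+1}−Δx̄) = -340.1944
Denominator Σ(Δx_t−Δx̄)² = 426.8333
r_1(Δx) = -340.1944 / 426.8333 = -0.797

-0.797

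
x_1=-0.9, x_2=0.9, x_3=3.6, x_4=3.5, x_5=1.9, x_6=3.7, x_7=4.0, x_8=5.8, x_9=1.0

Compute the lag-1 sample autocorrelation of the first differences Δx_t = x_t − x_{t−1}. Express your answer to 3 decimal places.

First differences Δx: 1.8, 2.7, -0.1, -1.6, 1.8, 0.3, 1.8, -4.8
Mean of differences = 0.2375
Numerator Σ(Δx_t−Δx̄)(Δx_{t+1}−Δx̄) = -6.9102
Denominator Σ(Δx_t−Δx̄)² = 42.2588
r_1(Δx) = -6.9102 / 42.2588 = -0.164

-0.164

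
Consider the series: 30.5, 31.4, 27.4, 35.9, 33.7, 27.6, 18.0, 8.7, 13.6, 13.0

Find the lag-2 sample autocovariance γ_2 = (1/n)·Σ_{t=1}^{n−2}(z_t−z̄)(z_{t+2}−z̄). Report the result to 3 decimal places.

Mean z̄ = (30.5 + 31.4 + 27.4 + 35.9 + 33.7 + 27.6 + 18.0 + 8.7 + 13.6 + 13.0)/10 = 23.9800
Σ_{t=1}^{8}(z_t−z̄)(z_{t+2}−z̄) = 303.5452
γ_2 = 303.5452 / 10 = 30.355

30.355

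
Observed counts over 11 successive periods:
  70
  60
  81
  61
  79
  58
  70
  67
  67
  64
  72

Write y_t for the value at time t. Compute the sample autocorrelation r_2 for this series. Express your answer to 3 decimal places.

0.595

Mean ȳ = (70 + 60 + 81 + 61 + 79 + 58 + 70 + 67 + 67 + 64 + 72)/11 = 68.0909
Numerator Σ_{t=1}^{9}(y_t−ȳ)(y_{t+2}−ȳ) = 324.3471
Denominator Σ(y_t−ȳ)² = 544.9091
r_2 = 324.3471 / 544.9091 = 0.595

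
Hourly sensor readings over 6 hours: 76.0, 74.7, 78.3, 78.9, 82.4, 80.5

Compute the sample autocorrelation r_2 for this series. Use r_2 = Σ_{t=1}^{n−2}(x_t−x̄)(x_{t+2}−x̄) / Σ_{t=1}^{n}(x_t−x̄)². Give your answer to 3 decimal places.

Mean x̄ = (76.0 + 74.7 + 78.3 + 78.9 + 82.4 + 80.5)/6 = 78.4667
Deviations from mean: -2.4667, -3.7667, -0.1667, 0.4333, 3.9333, 2.0333
Numerator Σ_{t=1}^{4}(x_t−x̄)(x_{t+2}−x̄) = -0.9956
Denominator Σ(x_t−x̄)² = 40.0933
r_2 = -0.9956 / 40.0933 = -0.025

-0.025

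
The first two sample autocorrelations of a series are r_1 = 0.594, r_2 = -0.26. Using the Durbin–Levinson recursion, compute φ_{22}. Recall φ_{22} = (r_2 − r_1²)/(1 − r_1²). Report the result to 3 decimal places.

φ_{22} = (r_2 − r_1²) / (1 − r_1²)
r_1² = (0.594)² = 0.352836
Numerator = -0.26 − 0.3528 = -0.6128; denominator = 1 − 0.3528 = 0.6472
φ_{22} = -0.6128 / 0.6472 = -0.947

-0.947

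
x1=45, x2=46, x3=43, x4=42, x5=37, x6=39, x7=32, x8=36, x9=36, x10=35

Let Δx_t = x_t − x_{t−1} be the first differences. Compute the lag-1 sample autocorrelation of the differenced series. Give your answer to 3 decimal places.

First differences Δx: 1, -3, -1, -5, 2, -7, 4, 0, -1
Mean of differences = -1.1111
Numerator Σ(Δx_t−Δx̄)(Δx_{t+1}−Δx̄) = -59.3457
Denominator Σ(Δx_t−Δx̄)² = 94.8889
r_1(Δx) = -59.3457 / 94.8889 = -0.625

-0.625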